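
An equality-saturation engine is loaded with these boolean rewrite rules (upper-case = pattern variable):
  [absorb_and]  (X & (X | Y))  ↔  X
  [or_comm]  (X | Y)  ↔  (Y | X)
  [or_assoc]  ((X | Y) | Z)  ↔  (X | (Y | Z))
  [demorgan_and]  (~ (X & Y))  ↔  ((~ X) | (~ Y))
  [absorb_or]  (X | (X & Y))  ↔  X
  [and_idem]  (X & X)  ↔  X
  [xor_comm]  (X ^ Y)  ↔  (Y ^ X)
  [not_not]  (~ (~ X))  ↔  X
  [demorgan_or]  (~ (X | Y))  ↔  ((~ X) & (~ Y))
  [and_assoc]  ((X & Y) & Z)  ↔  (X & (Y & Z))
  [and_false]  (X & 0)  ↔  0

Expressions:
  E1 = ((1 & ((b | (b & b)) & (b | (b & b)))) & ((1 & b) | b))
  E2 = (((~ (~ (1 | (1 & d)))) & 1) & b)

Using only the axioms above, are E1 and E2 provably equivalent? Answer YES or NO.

step 1: and_idem (→) rewrites ((b | (b & b)) & (b | (b & b))) into (b | (b & b)), now ((1 & (b | (b & b))) & ((1 & b) | b))
step 2: absorb_or (→) rewrites (b | (b & b)) into b, now ((1 & b) & ((1 & b) | b))
step 3: absorb_and (→) rewrites ((1 & b) & ((1 & b) | b)) into (1 & b)
step 4: and_idem (←) rewrites 1 into (1 & 1), now ((1 & 1) & b)
step 5: absorb_or (←) rewrites 1 into (1 | (1 & d)), now (((1 | (1 & d)) & 1) & b)
step 6: not_not (←) rewrites (1 | (1 & d)) into (~ (~ (1 | (1 & d)))), which is E2

YES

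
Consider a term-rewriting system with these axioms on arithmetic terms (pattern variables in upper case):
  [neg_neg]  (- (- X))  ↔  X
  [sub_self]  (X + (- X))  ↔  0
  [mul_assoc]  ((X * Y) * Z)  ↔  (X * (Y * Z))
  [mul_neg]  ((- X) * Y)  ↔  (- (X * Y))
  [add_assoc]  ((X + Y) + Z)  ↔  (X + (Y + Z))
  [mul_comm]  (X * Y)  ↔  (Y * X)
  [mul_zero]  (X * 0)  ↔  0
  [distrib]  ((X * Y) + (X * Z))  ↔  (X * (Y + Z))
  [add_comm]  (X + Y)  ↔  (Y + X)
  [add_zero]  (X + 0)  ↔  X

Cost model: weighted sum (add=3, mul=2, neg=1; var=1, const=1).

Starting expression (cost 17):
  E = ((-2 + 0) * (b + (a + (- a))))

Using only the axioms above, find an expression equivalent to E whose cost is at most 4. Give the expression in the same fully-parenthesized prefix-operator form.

(-2 * b)   [cost 4]

step 1: add_zero (→) rewrites (-2 + 0) into -2, now (-2 * (b + (a + (- a))))
step 2: sub_self (→) rewrites (a + (- a)) into 0, now (-2 * (b + 0))
step 3: add_zero (→) rewrites (b + 0) into b, reaching cost 4 (bound 4)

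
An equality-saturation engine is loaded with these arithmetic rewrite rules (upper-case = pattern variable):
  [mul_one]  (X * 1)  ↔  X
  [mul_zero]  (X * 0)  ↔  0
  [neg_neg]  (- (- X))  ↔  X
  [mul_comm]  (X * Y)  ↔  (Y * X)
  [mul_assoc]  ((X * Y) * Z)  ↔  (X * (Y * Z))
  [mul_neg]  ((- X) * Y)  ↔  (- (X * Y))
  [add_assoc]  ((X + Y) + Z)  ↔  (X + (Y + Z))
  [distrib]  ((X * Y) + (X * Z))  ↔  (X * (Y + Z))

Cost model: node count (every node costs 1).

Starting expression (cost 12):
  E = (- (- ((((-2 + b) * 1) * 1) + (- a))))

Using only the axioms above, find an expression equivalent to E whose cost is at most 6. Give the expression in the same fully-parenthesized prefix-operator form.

((-2 + b) + (- a))   [cost 6]

step 1: mul_one (→) rewrites (((-2 + b) * 1) * 1) into ((-2 + b) * 1), now (- (- (((-2 + b) * 1) + (- a))))
step 2: neg_neg (→) rewrites (- (- (((-2 + b) * 1) + (- a)))) into (((-2 + b) * 1) + (- a))
step 3: mul_one (→) rewrites ((-2 + b) * 1) into (-2 + b), reaching cost 6 (bound 6)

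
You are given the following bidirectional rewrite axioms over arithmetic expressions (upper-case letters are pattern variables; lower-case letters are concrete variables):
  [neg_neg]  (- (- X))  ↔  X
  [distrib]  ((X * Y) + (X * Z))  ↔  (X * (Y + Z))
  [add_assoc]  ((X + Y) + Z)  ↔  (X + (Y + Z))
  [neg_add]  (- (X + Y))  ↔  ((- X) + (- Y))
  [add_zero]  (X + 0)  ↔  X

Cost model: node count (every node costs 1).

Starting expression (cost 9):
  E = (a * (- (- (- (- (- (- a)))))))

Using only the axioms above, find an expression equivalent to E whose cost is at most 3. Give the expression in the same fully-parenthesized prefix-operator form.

(a * a)   [cost 3]

1. [neg_neg →] (- (- (- (- (- a)))))  →  (- (- (- a)));  E = (a * (- (- (- (- a)))))
2. [neg_neg →] (- (- (- (- a))))  →  (- (- a));  E = (a * (- (- a)))
3. [neg_neg →] (- (- a))  →  a;  cost 3 ≤ 3, done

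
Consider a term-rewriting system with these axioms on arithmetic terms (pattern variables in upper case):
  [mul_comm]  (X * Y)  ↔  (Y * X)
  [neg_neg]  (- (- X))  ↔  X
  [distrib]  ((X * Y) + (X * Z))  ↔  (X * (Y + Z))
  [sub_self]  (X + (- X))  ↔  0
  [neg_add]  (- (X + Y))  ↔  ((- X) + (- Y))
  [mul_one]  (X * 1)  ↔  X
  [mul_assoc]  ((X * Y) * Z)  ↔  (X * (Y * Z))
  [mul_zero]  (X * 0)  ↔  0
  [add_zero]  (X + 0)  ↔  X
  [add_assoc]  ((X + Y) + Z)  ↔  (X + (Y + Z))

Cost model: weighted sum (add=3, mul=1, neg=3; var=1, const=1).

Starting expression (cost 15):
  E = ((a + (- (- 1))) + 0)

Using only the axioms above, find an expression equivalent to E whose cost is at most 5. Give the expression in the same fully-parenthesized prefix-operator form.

step 1: add_assoc (→) rewrites ((a + (- (- 1))) + 0) into (a + ((- (- 1)) + 0))
step 2: add_zero (→) rewrites ((- (- 1)) + 0) into (- (- 1)), now (a + (- (- 1)))
step 3: neg_neg (→) rewrites (- (- 1)) into 1, reaching cost 5 (bound 5)

(a + 1)   [cost 5]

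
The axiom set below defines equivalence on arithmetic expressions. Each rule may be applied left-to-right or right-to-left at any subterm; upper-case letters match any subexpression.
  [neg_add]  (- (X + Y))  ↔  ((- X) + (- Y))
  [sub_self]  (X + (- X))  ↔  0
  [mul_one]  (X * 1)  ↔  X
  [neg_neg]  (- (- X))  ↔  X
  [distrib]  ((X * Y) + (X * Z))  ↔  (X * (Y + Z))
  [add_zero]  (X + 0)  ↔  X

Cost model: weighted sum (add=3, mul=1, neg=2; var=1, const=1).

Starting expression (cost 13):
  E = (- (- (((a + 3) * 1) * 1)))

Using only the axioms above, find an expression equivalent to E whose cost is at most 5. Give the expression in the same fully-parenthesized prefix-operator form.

(a + 3)   [cost 5]

step 1: neg_neg (→) rewrites (- (- (((a + 3) * 1) * 1))) into (((a + 3) * 1) * 1)
step 2: mul_one (→) rewrites ((a + 3) * 1) into (a + 3), now ((a + 3) * 1)
step 3: mul_one (→) rewrites ((a + 3) * 1) into (a + 3), reaching cost 5 (bound 5)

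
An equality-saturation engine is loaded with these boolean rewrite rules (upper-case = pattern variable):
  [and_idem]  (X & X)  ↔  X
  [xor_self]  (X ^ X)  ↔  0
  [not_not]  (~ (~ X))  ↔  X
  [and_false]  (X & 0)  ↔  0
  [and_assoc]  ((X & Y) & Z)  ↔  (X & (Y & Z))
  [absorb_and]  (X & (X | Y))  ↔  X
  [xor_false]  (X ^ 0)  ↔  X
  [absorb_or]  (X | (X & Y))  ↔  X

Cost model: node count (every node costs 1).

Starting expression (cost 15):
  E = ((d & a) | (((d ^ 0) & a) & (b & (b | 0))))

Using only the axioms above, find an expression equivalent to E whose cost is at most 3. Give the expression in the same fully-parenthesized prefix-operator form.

(d & a)   [cost 3]

step 1: absorb_and (→) rewrites (b & (b | 0)) into b, now ((d & a) | (((d ^ 0) & a) & b))
step 2: xor_false (→) rewrites (d ^ 0) into d, now ((d & a) | ((d & a) & b))
step 3: absorb_or (→) rewrites ((d & a) | ((d & a) & b)) into (d & a), reaching cost 3 (bound 3)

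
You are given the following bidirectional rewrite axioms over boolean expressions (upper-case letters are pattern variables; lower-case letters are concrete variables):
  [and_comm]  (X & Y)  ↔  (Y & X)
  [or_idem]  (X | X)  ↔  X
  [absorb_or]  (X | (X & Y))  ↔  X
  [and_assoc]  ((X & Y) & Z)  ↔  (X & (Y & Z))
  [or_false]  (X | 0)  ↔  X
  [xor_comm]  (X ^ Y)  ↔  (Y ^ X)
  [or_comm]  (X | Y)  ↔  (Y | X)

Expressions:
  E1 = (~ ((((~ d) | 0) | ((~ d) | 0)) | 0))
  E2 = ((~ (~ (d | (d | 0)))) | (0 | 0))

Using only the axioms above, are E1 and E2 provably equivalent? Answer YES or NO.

step 1: or_idem (→) rewrites (((~ d) | 0) | ((~ d) | 0)) into ((~ d) | 0), now (~ (((~ d) | 0) | 0))
step 2: or_false (→) rewrites ((~ d) | 0) into (~ d), now (~ ((~ d) | 0))
step 3: or_false (→) rewrites ((~ d) | 0) into (~ d), now (~ (~ d))
step 4: or_false (←) rewrites (~ (~ d)) into ((~ (~ d)) | 0)
step 5: or_idem (←) rewrites 0 into (0 | 0), now ((~ (~ d)) | (0 | 0))
step 6: or_idem (←) rewrites d into (d | d), now ((~ (~ (d | d))) | (0 | 0))
step 7: or_false (←) rewrites d into (d | 0), which is E2

YES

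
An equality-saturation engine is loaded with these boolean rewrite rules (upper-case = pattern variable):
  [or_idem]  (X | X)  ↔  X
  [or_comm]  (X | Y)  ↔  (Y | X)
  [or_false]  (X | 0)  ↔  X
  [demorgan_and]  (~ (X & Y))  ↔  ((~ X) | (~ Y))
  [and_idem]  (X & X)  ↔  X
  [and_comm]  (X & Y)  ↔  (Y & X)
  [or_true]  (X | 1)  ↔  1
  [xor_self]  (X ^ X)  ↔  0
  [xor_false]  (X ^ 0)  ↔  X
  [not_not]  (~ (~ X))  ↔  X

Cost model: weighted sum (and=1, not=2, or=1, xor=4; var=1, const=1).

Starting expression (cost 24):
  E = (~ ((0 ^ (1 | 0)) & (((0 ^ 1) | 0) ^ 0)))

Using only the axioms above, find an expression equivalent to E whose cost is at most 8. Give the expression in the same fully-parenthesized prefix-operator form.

step 1: xor_false (→) rewrites (((0 ^ 1) | 0) ^ 0) into ((0 ^ 1) | 0), now (~ ((0 ^ (1 | 0)) & ((0 ^ 1) | 0)))
step 2: or_false (→) rewrites ((0 ^ 1) | 0) into (0 ^ 1), now (~ ((0 ^ (1 | 0)) & (0 ^ 1)))
step 3: or_false (→) rewrites (1 | 0) into 1, now (~ ((0 ^ 1) & (0 ^ 1)))
step 4: and_idem (→) rewrites ((0 ^ 1) & (0 ^ 1)) into (0 ^ 1), reaching cost 8 (bound 8)

(~ (0 ^ 1))   [cost 8]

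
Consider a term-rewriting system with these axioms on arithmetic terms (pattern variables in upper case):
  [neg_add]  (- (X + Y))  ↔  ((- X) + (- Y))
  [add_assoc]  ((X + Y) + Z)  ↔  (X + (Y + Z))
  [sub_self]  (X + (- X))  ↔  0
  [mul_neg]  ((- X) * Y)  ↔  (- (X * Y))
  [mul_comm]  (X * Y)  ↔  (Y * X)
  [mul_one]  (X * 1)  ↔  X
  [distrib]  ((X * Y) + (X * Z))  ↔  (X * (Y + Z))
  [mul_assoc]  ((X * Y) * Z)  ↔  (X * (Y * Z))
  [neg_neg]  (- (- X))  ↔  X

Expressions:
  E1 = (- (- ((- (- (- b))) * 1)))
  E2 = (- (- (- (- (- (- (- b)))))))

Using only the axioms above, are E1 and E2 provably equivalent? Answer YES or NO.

YES

1. [mul_one →] ((- (- (- b))) * 1)  →  (- (- (- b)));  E1 = (- (- (- (- (- b)))))
2. [neg_neg ←] (- b)  →  (- (- (- b)));  this is E2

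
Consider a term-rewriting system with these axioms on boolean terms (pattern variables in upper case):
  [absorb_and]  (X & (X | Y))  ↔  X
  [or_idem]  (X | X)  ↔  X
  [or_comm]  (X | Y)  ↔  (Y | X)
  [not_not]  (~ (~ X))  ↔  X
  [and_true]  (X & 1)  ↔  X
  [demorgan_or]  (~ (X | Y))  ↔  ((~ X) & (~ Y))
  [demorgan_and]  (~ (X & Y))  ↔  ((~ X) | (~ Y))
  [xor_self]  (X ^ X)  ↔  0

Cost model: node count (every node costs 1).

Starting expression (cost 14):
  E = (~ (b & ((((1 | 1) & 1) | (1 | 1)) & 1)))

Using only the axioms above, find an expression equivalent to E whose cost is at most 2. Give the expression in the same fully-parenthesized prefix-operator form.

(~ b)   [cost 2]

1. [and_true →] ((1 | 1) & 1)  →  (1 | 1);  E = (~ (b & (((1 | 1) | (1 | 1)) & 1)))
2. [or_idem →] ((1 | 1) | (1 | 1))  →  (1 | 1);  E = (~ (b & ((1 | 1) & 1)))
3. [and_true →] ((1 | 1) & 1)  →  (1 | 1);  E = (~ (b & (1 | 1)))
4. [or_idem →] (1 | 1)  →  1;  E = (~ (b & 1))
5. [and_true →] (b & 1)  →  b;  cost 2 ≤ 2, done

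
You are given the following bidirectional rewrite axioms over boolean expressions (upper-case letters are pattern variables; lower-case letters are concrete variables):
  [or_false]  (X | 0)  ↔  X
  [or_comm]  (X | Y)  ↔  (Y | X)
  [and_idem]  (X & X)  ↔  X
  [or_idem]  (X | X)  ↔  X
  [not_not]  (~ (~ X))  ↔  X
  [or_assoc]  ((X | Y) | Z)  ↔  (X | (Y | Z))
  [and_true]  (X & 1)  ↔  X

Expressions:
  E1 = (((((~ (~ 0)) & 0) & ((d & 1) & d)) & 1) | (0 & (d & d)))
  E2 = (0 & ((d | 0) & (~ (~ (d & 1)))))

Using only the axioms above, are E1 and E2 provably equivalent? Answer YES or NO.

(1) (~ (~ 0))  =[not_not →]=  0    ⊢ ((((0 & 0) & ((d & 1) & d)) & 1) | (0 & (d & d)))
(2) (((0 & 0) & ((d & 1) & d)) & 1)  =[and_true →]=  ((0 & 0) & ((d & 1) & d))    ⊢ (((0 & 0) & ((d & 1) & d)) | (0 & (d & d)))
(3) (d & 1)  =[and_true →]=  d    ⊢ (((0 & 0) & (d & d)) | (0 & (d & d)))
(4) (((0 & 0) & (d & d)) | (0 & (d & d)))  =[or_comm →]=  ((0 & (d & d)) | ((0 & 0) & (d & d)))
(5) (0 & 0)  =[and_idem →]=  0    ⊢ ((0 & (d & d)) | (0 & (d & d)))
(6) ((0 & (d & d)) | (0 & (d & d)))  =[or_idem →]=  (0 & (d & d))
(7) d  =[and_true ←]=  (d & 1)    ⊢ (0 & (d & (d & 1)))
(8) (d & 1)  =[not_not ←]=  (~ (~ (d & 1)))    ⊢ (0 & (d & (~ (~ (d & 1)))))
(9) d  =[or_false ←]=  (d | 0)    ⊢ E2

YES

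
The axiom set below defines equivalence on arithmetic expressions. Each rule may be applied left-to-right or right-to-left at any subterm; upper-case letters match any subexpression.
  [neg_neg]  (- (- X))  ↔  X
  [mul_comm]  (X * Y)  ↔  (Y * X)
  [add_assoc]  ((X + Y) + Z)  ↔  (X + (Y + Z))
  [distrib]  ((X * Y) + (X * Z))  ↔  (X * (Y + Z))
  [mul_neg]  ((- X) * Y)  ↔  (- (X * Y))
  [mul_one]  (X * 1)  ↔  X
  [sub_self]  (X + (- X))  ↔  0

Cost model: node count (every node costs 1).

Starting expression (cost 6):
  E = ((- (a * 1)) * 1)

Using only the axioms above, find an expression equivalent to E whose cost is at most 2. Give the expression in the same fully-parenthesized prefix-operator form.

(- a)   [cost 2]

(1) ((- (a * 1)) * 1)  =[mul_neg →]=  (- ((a * 1) * 1))
(2) (a * 1)  =[mul_one →]=  a    ⊢ (- (a * 1))
(3) (a * 1)  =[mul_one →]=  a    ⊢ cost 2, within 2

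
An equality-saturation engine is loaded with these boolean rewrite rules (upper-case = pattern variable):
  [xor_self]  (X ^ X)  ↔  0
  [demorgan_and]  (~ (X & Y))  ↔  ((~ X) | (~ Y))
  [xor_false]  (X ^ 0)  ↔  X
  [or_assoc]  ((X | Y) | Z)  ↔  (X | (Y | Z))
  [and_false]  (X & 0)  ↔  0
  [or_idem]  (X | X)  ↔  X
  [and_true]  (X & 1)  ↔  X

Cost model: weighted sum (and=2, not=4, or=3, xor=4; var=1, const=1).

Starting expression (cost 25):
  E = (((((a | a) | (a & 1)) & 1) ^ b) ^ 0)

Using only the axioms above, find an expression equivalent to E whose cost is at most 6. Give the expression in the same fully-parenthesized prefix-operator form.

(1) (((a | a) | (a & 1)) & 1)  =[and_true →]=  ((a | a) | (a & 1))    ⊢ ((((a | a) | (a & 1)) ^ b) ^ 0)
(2) (a | a)  =[or_idem →]=  a    ⊢ (((a | (a & 1)) ^ b) ^ 0)
(3) (a & 1)  =[and_true →]=  a    ⊢ (((a | a) ^ b) ^ 0)
(4) (a | a)  =[or_idem →]=  a    ⊢ ((a ^ b) ^ 0)
(5) ((a ^ b) ^ 0)  =[xor_false →]=  (a ^ b)    ⊢ cost 6, within 6

(a ^ b)   [cost 6]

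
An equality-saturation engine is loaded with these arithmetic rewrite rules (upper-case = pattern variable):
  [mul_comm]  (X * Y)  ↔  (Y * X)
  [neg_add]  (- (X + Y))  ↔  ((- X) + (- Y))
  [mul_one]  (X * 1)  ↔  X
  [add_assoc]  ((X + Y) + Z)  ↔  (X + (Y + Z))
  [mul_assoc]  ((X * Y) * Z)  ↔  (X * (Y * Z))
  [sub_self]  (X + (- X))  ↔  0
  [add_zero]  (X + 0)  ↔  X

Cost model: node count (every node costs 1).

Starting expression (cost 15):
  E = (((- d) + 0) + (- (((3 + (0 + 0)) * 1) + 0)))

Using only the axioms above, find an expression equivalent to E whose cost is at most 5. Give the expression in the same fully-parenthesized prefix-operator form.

((- d) + (- 3))   [cost 5]

(1) (0 + 0)  =[add_zero →]=  0    ⊢ (((- d) + 0) + (- (((3 + 0) * 1) + 0)))
(2) (3 + 0)  =[add_zero →]=  3    ⊢ (((- d) + 0) + (- ((3 * 1) + 0)))
(3) ((3 * 1) + 0)  =[add_zero →]=  (3 * 1)    ⊢ (((- d) + 0) + (- (3 * 1)))
(4) (3 * 1)  =[mul_one →]=  3    ⊢ (((- d) + 0) + (- 3))
(5) ((- d) + 0)  =[add_zero →]=  (- d)    ⊢ cost 5, within 5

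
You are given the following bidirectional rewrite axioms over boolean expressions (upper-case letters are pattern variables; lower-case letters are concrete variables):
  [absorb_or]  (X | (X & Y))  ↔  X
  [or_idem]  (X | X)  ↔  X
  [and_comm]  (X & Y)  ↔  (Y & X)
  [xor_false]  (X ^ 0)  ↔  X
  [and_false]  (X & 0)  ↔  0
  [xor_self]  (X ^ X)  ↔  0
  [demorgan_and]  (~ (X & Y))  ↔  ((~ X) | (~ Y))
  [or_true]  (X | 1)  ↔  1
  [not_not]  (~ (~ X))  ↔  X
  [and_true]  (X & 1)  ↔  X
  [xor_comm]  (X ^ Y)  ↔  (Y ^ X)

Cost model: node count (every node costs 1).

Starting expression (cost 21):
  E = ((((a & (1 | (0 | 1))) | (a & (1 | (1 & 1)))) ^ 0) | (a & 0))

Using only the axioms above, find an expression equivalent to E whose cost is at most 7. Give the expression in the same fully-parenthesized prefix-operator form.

((a & 1) | (a & 0))   [cost 7]

(1) (((a & (1 | (0 | 1))) | (a & (1 | (1 & 1)))) ^ 0)  =[xor_false →]=  ((a & (1 | (0 | 1))) | (a & (1 | (1 & 1))))    ⊢ (((a & (1 | (0 | 1))) | (a & (1 | (1 & 1)))) | (a & 0))
(2) (0 | 1)  =[or_true →]=  1    ⊢ (((a & (1 | 1)) | (a & (1 | (1 & 1)))) | (a & 0))
(3) (1 | (1 & 1))  =[absorb_or →]=  1    ⊢ (((a & (1 | 1)) | (a & 1)) | (a & 0))
(4) (1 | 1)  =[or_idem →]=  1    ⊢ (((a & 1) | (a & 1)) | (a & 0))
(5) ((a & 1) | (a & 1))  =[or_idem →]=  (a & 1)    ⊢ cost 7, within 7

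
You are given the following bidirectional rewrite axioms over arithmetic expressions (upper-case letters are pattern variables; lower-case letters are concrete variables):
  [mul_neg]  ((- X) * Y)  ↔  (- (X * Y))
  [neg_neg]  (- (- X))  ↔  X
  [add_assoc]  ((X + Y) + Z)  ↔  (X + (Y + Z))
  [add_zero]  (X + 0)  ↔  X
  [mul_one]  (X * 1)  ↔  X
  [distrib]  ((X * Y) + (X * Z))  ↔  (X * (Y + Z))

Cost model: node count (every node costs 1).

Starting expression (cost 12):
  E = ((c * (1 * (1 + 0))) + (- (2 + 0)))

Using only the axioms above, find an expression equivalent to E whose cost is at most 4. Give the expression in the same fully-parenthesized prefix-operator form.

1. [add_zero →] (1 + 0)  →  1;  E = ((c * (1 * 1)) + (- (2 + 0)))
2. [mul_one →] (1 * 1)  →  1;  E = ((c * 1) + (- (2 + 0)))
3. [mul_one →] (c * 1)  →  c;  E = (c + (- (2 + 0)))
4. [add_zero →] (2 + 0)  →  2;  cost 4 ≤ 4, done

(c + (- 2))   [cost 4]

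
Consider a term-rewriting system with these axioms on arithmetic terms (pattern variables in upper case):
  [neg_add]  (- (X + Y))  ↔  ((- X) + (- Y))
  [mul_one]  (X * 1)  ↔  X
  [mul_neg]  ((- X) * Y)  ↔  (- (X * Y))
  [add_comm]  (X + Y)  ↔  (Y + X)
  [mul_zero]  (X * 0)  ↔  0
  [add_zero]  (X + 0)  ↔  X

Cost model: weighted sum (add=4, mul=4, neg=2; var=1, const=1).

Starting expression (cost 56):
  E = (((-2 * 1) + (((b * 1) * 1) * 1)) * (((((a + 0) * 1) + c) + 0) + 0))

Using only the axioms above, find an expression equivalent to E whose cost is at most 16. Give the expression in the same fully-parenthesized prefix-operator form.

step 1: add_zero (→) rewrites (((((a + 0) * 1) + c) + 0) + 0) into ((((a + 0) * 1) + c) + 0), now (((-2 * 1) + (((b * 1) * 1) * 1)) * ((((a + 0) * 1) + c) + 0))
step 2: mul_one (→) rewrites ((b * 1) * 1) into (b * 1), now (((-2 * 1) + ((b * 1) * 1)) * ((((a + 0) * 1) + c) + 0))
step 3: mul_one (→) rewrites (-2 * 1) into -2, now ((-2 + ((b * 1) * 1)) * ((((a + 0) * 1) + c) + 0))
step 4: mul_one (→) rewrites ((b * 1) * 1) into (b * 1), now ((-2 + (b * 1)) * ((((a + 0) * 1) + c) + 0))
step 5: add_zero (→) rewrites (a + 0) into a, now ((-2 + (b * 1)) * (((a * 1) + c) + 0))
step 6: add_zero (→) rewrites (((a * 1) + c) + 0) into ((a * 1) + c), now ((-2 + (b * 1)) * ((a * 1) + c))
step 7: add_comm (→) rewrites ((a * 1) + c) into (c + (a * 1)), now ((-2 + (b * 1)) * (c + (a * 1)))
step 8: mul_one (→) rewrites (b * 1) into b, now ((-2 + b) * (c + (a * 1)))
step 9: mul_one (→) rewrites (a * 1) into a, reaching cost 16 (bound 16)

((-2 + b) * (c + a))   [cost 16]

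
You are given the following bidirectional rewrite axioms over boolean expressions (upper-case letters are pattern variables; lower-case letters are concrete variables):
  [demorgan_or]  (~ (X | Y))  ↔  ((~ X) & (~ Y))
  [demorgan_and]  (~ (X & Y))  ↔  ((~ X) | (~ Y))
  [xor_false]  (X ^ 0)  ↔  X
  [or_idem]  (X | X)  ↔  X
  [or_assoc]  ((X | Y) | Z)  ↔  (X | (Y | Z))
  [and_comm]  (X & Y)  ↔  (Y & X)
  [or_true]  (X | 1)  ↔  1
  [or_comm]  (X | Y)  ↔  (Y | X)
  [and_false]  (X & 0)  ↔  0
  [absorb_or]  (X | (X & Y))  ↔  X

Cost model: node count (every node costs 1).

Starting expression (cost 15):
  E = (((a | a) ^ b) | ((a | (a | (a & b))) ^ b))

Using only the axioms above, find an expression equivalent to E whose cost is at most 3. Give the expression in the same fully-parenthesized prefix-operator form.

(a ^ b)   [cost 3]

1. [absorb_or →] (a | (a & b))  →  a;  E = (((a | a) ^ b) | ((a | a) ^ b))
2. [or_idem →] (((a | a) ^ b) | ((a | a) ^ b))  →  ((a | a) ^ b)
3. [or_idem →] (a | a)  →  a;  cost 3 ≤ 3, done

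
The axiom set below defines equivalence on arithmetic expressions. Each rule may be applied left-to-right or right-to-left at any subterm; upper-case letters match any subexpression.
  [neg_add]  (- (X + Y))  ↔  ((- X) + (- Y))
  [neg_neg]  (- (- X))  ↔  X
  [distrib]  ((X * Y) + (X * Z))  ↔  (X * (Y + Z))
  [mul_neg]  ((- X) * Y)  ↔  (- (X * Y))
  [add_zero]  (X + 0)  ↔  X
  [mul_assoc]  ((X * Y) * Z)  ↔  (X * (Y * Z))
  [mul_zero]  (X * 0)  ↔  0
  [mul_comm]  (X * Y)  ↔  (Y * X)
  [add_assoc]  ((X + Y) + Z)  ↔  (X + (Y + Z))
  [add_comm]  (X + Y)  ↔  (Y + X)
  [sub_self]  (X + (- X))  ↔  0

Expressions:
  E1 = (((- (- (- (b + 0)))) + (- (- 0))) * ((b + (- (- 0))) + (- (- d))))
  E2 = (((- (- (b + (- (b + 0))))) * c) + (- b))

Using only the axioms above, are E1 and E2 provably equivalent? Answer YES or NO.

NO

All listed rules preserve value, hence provable equivalence implies equal values everywhere; look for a separating assignment.
b=1, c=0, d=1 gives E1 ↦ -2, E2 ↦ -1; values differ ⇒ not provably equivalent.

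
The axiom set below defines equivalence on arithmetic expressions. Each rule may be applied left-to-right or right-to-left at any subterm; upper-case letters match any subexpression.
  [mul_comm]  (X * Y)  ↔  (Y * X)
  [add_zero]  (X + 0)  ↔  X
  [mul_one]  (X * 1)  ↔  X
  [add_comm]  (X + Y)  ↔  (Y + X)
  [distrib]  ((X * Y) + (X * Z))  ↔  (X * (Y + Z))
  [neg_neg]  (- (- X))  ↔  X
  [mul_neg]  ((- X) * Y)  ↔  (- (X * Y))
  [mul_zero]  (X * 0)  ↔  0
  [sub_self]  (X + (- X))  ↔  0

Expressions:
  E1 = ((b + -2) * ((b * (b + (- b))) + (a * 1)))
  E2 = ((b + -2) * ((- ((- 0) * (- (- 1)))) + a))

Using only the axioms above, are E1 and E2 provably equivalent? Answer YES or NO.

YES

step 1: sub_self (→) rewrites (b + (- b)) into 0, now ((b + -2) * ((b * 0) + (a * 1)))
step 2: mul_zero (→) rewrites (b * 0) into 0, now ((b + -2) * (0 + (a * 1)))
step 3: mul_one (→) rewrites (a * 1) into a, now ((b + -2) * (0 + a))
step 4: neg_neg (←) rewrites 0 into (- (- 0)), now ((b + -2) * ((- (- 0)) + a))
step 5: mul_one (←) rewrites (- 0) into ((- 0) * 1), now ((b + -2) * ((- ((- 0) * 1)) + a))
step 6: neg_neg (←) rewrites 1 into (- (- 1)), which is E2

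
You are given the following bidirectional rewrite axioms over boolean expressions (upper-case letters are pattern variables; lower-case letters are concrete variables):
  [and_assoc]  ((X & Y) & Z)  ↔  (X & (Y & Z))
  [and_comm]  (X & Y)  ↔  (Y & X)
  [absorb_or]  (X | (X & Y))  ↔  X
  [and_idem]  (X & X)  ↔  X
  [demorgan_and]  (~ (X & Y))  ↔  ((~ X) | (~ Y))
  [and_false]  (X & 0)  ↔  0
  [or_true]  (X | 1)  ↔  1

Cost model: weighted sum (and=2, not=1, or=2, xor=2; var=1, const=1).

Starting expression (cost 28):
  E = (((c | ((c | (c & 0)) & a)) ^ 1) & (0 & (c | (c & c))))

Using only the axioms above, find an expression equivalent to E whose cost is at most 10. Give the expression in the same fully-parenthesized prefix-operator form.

step 1: absorb_or (→) rewrites (c | (c & 0)) into c, now (((c | (c & a)) ^ 1) & (0 & (c | (c & c))))
step 2: absorb_or (→) rewrites (c | (c & a)) into c, now ((c ^ 1) & (0 & (c | (c & c))))
step 3: absorb_or (→) rewrites (c | (c & c)) into c, reaching cost 10 (bound 10)

((c ^ 1) & (0 & c))   [cost 10]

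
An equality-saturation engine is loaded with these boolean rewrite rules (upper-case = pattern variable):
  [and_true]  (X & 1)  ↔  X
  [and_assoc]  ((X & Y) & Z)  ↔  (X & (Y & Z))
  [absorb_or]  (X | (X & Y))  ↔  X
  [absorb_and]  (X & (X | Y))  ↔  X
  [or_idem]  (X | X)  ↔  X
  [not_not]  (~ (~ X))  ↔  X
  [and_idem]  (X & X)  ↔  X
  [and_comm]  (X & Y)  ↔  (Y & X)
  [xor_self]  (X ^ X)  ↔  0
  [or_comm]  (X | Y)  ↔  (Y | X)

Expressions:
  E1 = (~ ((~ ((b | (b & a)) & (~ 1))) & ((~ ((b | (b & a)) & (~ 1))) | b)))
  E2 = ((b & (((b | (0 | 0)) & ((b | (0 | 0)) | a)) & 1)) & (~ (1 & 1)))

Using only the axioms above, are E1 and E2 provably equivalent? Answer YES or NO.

YES

1. [absorb_and →] ((~ ((b | (b & a)) & (~ 1))) & ((~ ((b | (b & a)) & (~ 1))) | b))  →  (~ ((b | (b & a)) & (~ 1)));  E1 = (~ (~ ((b | (b & a)) & (~ 1))))
2. [absorb_or →] (b | (b & a))  →  b;  E1 = (~ (~ (b & (~ 1))))
3. [not_not →] (~ (~ (b & (~ 1))))  →  (b & (~ 1))
4. [and_idem ←] 1  →  (1 & 1);  E1 = (b & (~ (1 & 1)))
5. [absorb_and ←] b  →  (b & (b | 0));  E1 = ((b & (b | 0)) & (~ (1 & 1)))
6. [and_true ←] (b | 0)  →  ((b | 0) & 1);  E1 = ((b & ((b | 0) & 1)) & (~ (1 & 1)))
7. [or_idem ←] 0  →  (0 | 0);  E1 = ((b & ((b | (0 | 0)) & 1)) & (~ (1 & 1)))
8. [absorb_and ←] (b | (0 | 0))  →  ((b | (0 | 0)) & ((b | (0 | 0)) | a));  this is E2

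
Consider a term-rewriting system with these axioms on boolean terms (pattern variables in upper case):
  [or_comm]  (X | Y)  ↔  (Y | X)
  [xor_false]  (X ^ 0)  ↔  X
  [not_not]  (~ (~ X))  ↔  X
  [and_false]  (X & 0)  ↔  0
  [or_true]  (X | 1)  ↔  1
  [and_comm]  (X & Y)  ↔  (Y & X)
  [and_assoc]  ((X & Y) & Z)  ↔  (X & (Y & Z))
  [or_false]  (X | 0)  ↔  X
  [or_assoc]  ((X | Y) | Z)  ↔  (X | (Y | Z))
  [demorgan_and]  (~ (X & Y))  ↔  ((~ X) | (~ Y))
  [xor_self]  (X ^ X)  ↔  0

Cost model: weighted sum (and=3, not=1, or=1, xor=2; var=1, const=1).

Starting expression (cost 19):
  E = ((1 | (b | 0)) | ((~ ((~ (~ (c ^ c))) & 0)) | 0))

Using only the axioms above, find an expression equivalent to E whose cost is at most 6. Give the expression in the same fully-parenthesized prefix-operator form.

((1 | b) | (~ 0))   [cost 6]

(1) (~ (~ (c ^ c)))  =[not_not →]=  (c ^ c)    ⊢ ((1 | (b | 0)) | ((~ ((c ^ c) & 0)) | 0))
(2) (b | 0)  =[or_false →]=  b    ⊢ ((1 | b) | ((~ ((c ^ c) & 0)) | 0))
(3) ((~ ((c ^ c) & 0)) | 0)  =[or_false →]=  (~ ((c ^ c) & 0))    ⊢ ((1 | b) | (~ ((c ^ c) & 0)))
(4) (c ^ c)  =[xor_self →]=  0    ⊢ ((1 | b) | (~ (0 & 0)))
(5) (0 & 0)  =[and_false →]=  0    ⊢ cost 6, within 6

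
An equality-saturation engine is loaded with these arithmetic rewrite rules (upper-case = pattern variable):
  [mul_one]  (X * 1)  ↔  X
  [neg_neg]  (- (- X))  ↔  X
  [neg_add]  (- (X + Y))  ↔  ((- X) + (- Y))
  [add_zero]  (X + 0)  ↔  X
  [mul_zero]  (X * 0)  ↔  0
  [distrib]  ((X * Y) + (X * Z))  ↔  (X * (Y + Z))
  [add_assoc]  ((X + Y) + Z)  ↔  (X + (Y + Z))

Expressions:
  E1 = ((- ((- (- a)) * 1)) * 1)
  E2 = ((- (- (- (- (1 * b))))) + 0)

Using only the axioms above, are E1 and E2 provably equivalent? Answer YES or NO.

The axioms are sound identities: if E1 ↔* E2 then E1 and E2 evaluate identically under any assignment.
Under a=0, b=1: E1 evaluates to 0, E2 to 1. Distinct ⇒ no rewrite sequence connects them.

NO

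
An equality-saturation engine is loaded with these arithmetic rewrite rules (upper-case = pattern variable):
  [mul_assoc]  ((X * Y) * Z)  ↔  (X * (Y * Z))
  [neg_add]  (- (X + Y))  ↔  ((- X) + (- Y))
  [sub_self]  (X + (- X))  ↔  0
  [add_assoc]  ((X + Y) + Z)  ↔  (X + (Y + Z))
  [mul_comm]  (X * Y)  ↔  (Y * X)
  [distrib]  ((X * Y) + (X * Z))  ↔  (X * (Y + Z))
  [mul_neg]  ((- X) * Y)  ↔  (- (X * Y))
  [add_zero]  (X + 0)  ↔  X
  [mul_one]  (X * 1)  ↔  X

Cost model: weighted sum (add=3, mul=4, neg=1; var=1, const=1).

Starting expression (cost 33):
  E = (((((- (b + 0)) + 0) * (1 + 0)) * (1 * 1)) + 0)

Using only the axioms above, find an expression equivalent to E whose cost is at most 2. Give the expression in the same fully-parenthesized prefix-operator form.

(- b)   [cost 2]

1. [add_zero →] ((- (b + 0)) + 0)  →  (- (b + 0));  E = ((((- (b + 0)) * (1 + 0)) * (1 * 1)) + 0)
2. [add_zero →] (1 + 0)  →  1;  E = ((((- (b + 0)) * 1) * (1 * 1)) + 0)
3. [mul_one →] ((- (b + 0)) * 1)  →  (- (b + 0));  E = (((- (b + 0)) * (1 * 1)) + 0)
4. [add_zero →] (((- (b + 0)) * (1 * 1)) + 0)  →  ((- (b + 0)) * (1 * 1))
5. [mul_neg →] ((- (b + 0)) * (1 * 1))  →  (- ((b + 0) * (1 * 1)))
6. [mul_one →] (1 * 1)  →  1;  E = (- ((b + 0) * 1))
7. [add_zero →] (b + 0)  →  b;  E = (- (b * 1))
8. [mul_one →] (b * 1)  →  b;  cost 2 ≤ 2, done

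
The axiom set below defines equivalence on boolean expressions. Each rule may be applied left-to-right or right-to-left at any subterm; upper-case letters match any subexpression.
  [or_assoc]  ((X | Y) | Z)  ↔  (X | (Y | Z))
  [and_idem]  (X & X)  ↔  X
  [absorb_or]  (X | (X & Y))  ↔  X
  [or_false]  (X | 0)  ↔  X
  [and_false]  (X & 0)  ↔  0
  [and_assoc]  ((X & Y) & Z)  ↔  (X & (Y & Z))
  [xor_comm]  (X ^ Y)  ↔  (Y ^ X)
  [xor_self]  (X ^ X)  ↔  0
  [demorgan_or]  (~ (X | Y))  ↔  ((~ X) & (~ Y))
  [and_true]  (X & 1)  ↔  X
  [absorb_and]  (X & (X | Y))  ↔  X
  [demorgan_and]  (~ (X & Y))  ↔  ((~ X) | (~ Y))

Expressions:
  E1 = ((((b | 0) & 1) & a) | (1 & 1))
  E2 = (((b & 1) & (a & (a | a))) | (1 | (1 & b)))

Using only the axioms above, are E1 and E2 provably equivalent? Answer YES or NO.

YES

1. [or_false →] (b | 0)  →  b;  E1 = (((b & 1) & a) | (1 & 1))
2. [and_true →] (1 & 1)  →  1;  E1 = (((b & 1) & a) | 1)
3. [absorb_or ←] 1  →  (1 | (1 & b));  E1 = (((b & 1) & a) | (1 | (1 & b)))
4. [absorb_and ←] a  →  (a & (a | a));  this is E2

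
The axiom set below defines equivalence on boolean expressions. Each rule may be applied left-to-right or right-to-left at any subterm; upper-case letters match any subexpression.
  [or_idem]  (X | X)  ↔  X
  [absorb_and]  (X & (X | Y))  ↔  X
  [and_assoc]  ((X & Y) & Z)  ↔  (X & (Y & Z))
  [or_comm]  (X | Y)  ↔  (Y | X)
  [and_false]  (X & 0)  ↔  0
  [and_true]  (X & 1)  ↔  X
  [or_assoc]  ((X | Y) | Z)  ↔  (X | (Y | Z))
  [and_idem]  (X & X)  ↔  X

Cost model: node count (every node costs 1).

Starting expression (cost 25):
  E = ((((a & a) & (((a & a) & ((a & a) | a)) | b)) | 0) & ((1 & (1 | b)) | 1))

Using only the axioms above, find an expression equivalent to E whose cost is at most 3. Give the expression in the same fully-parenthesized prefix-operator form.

(a | 0)   [cost 3]

step 1: absorb_and (→) rewrites ((a & a) & ((a & a) | a)) into (a & a), now ((((a & a) & ((a & a) | b)) | 0) & ((1 & (1 | b)) | 1))
step 2: absorb_and (→) rewrites (1 & (1 | b)) into 1, now ((((a & a) & ((a & a) | b)) | 0) & (1 | 1))
step 3: absorb_and (→) rewrites ((a & a) & ((a & a) | b)) into (a & a), now (((a & a) | 0) & (1 | 1))
step 4: and_idem (→) rewrites (a & a) into a, now ((a | 0) & (1 | 1))
step 5: or_idem (→) rewrites (1 | 1) into 1, now ((a | 0) & 1)
step 6: and_true (→) rewrites ((a | 0) & 1) into (a | 0), reaching cost 3 (bound 3)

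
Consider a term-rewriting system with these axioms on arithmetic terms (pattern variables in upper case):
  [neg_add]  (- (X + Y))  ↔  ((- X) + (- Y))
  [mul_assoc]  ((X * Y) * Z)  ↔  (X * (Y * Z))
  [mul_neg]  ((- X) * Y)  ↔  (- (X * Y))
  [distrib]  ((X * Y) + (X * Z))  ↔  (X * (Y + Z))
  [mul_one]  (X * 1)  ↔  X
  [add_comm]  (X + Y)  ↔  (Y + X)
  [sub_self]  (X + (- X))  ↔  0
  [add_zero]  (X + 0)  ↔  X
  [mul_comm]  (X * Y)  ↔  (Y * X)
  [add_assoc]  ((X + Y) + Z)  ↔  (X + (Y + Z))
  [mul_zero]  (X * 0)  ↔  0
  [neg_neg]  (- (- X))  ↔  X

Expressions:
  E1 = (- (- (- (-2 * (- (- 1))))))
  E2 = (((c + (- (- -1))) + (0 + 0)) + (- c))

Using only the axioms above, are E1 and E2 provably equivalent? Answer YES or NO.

The axioms are sound identities: if E1 ↔* E2 then E1 and E2 evaluate identically under any assignment.
Under c=0: E1 evaluates to 2, E2 to -1. Distinct ⇒ no rewrite sequence connects them.

NO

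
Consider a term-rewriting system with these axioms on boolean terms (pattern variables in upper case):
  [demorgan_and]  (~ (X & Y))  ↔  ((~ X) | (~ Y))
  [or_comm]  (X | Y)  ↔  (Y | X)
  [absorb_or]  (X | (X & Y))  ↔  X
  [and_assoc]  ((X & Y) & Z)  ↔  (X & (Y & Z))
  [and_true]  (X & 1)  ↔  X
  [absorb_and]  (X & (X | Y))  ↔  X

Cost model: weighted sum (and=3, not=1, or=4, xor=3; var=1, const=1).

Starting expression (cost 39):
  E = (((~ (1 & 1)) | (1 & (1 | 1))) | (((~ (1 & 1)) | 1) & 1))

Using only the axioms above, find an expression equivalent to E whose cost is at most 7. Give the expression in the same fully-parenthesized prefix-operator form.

step 1: absorb_and (→) rewrites (1 & (1 | 1)) into 1, now (((~ (1 & 1)) | 1) | (((~ (1 & 1)) | 1) & 1))
step 2: absorb_or (→) rewrites (((~ (1 & 1)) | 1) | (((~ (1 & 1)) | 1) & 1)) into ((~ (1 & 1)) | 1)
step 3: and_true (→) rewrites (1 & 1) into 1, reaching cost 7 (bound 7)

((~ 1) | 1)   [cost 7]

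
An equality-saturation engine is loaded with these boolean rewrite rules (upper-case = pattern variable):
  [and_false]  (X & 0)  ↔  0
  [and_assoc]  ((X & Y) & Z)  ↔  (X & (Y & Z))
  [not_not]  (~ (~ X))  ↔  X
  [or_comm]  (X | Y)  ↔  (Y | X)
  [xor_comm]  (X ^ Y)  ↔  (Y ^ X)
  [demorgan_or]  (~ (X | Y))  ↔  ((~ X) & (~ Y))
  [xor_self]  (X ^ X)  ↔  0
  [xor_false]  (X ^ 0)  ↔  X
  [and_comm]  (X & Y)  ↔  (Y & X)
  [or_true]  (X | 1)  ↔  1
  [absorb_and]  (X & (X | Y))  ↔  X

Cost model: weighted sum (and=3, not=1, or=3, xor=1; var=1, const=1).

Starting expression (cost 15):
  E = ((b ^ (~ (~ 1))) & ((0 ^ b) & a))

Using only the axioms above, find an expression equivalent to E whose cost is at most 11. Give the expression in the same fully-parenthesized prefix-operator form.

step 1: not_not (→) rewrites (~ (~ 1)) into 1, now ((b ^ 1) & ((0 ^ b) & a))
step 2: xor_comm (→) rewrites (0 ^ b) into (b ^ 0), now ((b ^ 1) & ((b ^ 0) & a))
step 3: and_comm (→) rewrites ((b ^ 1) & ((b ^ 0) & a)) into (((b ^ 0) & a) & (b ^ 1))
step 4: xor_false (→) rewrites (b ^ 0) into b, reaching cost 11 (bound 11)

((b & a) & (b ^ 1))   [cost 11]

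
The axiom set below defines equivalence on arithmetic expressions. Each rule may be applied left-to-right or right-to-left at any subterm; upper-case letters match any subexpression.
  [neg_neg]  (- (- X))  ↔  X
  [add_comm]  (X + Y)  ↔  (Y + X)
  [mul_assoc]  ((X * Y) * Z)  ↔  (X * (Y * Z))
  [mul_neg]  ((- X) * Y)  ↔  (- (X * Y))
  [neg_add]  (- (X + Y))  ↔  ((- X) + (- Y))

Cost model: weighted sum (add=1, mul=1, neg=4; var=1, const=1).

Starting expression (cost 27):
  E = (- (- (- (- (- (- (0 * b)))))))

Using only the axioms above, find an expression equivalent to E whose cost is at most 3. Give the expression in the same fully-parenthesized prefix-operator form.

(0 * b)   [cost 3]

1. [neg_neg →] (- (- (- (- (0 * b)))))  →  (- (- (0 * b)));  E = (- (- (- (- (0 * b)))))
2. [neg_neg →] (- (- (- (- (0 * b)))))  →  (- (- (0 * b)))
3. [neg_neg →] (- (- (0 * b)))  →  (0 * b);  cost 3 ≤ 3, done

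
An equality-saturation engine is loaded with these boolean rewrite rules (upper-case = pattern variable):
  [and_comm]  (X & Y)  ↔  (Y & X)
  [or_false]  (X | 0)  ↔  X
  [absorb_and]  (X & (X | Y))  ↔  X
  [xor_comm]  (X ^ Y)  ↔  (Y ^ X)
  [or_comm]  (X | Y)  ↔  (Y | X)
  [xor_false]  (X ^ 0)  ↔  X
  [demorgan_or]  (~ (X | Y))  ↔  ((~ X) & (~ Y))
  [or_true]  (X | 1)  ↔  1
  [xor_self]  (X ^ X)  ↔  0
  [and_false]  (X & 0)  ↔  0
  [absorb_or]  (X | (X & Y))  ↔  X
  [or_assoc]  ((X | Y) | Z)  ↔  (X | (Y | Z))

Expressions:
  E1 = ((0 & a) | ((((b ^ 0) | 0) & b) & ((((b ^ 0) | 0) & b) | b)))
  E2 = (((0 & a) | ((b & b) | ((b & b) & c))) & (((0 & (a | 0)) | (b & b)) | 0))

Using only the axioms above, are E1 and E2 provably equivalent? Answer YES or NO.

YES

step 1: absorb_and (→) rewrites ((((b ^ 0) | 0) & b) & ((((b ^ 0) | 0) & b) | b)) into (((b ^ 0) | 0) & b), now ((0 & a) | (((b ^ 0) | 0) & b))
step 2: or_false (→) rewrites ((b ^ 0) | 0) into (b ^ 0), now ((0 & a) | ((b ^ 0) & b))
step 3: and_comm (→) rewrites ((b ^ 0) & b) into (b & (b ^ 0)), now ((0 & a) | (b & (b ^ 0)))
step 4: xor_false (→) rewrites (b ^ 0) into b, now ((0 & a) | (b & b))
step 5: absorb_and (←) rewrites ((0 & a) | (b & b)) into (((0 & a) | (b & b)) & (((0 & a) | (b & b)) | 0))
step 6: or_false (←) rewrites a into (a | 0), now (((0 & a) | (b & b)) & (((0 & (a | 0)) | (b & b)) | 0))
step 7: absorb_or (←) rewrites (b & b) into ((b & b) | ((b & b) & c)), which is E2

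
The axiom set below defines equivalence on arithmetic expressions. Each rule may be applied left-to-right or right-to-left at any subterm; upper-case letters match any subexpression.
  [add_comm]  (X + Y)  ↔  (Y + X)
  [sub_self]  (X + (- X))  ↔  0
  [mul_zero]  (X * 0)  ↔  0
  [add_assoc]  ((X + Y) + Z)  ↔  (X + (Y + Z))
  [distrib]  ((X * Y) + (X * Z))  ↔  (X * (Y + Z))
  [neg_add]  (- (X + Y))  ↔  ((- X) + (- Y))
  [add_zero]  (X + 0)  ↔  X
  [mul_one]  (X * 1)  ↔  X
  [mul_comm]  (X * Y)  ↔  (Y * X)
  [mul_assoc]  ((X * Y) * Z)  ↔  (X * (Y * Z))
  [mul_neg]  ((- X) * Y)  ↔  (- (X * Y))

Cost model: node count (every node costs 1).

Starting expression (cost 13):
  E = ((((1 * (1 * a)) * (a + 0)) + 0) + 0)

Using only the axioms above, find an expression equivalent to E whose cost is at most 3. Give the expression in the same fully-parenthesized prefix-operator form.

(1) ((((1 * (1 * a)) * (a + 0)) + 0) + 0)  =[add_zero →]=  (((1 * (1 * a)) * (a + 0)) + 0)
(2) ((1 * (1 * a)) * (a + 0))  =[mul_assoc →]=  (1 * ((1 * a) * (a + 0)))    ⊢ ((1 * ((1 * a) * (a + 0))) + 0)
(3) (1 * ((1 * a) * (a + 0)))  =[mul_comm →]=  (((1 * a) * (a + 0)) * 1)    ⊢ ((((1 * a) * (a + 0)) * 1) + 0)
(4) ((((1 * a) * (a + 0)) * 1) + 0)  =[add_zero →]=  (((1 * a) * (a + 0)) * 1)
(5) (a + 0)  =[add_zero →]=  a    ⊢ (((1 * a) * a) * 1)
(6) (((1 * a) * a) * 1)  =[mul_one →]=  ((1 * a) * a)
(7) (1 * a)  =[mul_comm →]=  (a * 1)    ⊢ ((a * 1) * a)
(8) (a * 1)  =[mul_one →]=  a    ⊢ cost 3, within 3

(a * a)   [cost 3]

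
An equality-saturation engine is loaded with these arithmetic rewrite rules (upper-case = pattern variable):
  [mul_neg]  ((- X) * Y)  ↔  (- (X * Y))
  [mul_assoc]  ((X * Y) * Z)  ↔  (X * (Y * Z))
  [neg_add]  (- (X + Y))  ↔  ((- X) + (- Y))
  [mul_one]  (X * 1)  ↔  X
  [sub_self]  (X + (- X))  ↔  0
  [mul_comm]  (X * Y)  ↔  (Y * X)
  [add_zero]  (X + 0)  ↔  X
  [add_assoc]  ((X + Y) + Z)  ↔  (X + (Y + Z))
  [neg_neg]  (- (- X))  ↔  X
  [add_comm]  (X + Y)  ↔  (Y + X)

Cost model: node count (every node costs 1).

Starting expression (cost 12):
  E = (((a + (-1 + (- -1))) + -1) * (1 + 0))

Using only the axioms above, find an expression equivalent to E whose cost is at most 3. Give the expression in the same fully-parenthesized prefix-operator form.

(a + -1)   [cost 3]

1. [sub_self →] (-1 + (- -1))  →  0;  E = (((a + 0) + -1) * (1 + 0))
2. [add_zero →] (a + 0)  →  a;  E = ((a + -1) * (1 + 0))
3. [add_zero →] (1 + 0)  →  1;  E = ((a + -1) * 1)
4. [mul_one →] ((a + -1) * 1)  →  (a + -1);  cost 3 ≤ 3, done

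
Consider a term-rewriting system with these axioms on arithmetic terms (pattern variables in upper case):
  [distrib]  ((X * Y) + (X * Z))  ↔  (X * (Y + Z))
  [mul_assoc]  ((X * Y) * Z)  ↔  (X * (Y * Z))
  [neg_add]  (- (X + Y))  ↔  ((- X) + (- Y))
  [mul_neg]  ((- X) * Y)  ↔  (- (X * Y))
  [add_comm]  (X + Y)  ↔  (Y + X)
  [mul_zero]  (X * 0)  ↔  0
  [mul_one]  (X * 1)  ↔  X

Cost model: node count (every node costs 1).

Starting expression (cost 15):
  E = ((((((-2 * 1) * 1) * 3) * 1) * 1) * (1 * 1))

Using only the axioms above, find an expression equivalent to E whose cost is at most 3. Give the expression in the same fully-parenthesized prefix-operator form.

(-2 * 3)   [cost 3]

(1) (((((-2 * 1) * 1) * 3) * 1) * 1)  =[mul_one →]=  ((((-2 * 1) * 1) * 3) * 1)    ⊢ (((((-2 * 1) * 1) * 3) * 1) * (1 * 1))
(2) (-2 * 1)  =[mul_one →]=  -2    ⊢ ((((-2 * 1) * 3) * 1) * (1 * 1))
(3) (1 * 1)  =[mul_one →]=  1    ⊢ ((((-2 * 1) * 3) * 1) * 1)
(4) ((((-2 * 1) * 3) * 1) * 1)  =[mul_assoc →]=  (((-2 * 1) * 3) * (1 * 1))
(5) (1 * 1)  =[mul_one →]=  1    ⊢ (((-2 * 1) * 3) * 1)
(6) (((-2 * 1) * 3) * 1)  =[mul_one →]=  ((-2 * 1) * 3)
(7) (-2 * 1)  =[mul_one →]=  -2    ⊢ cost 3, within 3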